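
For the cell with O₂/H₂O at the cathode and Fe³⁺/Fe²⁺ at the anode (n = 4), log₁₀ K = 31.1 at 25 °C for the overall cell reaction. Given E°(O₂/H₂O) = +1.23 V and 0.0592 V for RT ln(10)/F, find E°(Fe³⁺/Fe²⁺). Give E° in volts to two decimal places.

E°cell = (0.0592/n)·log K = (0.0592/4)(31.1) = +0.460 V.
Since O₂/H₂O is the cathode and Fe³⁺/Fe²⁺ the anode, E°cell = E°(O₂/H₂O) − E°(Fe³⁺/Fe²⁺).
So E°(Fe³⁺/Fe²⁺) = E°(O₂/H₂O) − E°cell = (+1.23) − (+0.460) = +0.77 V.

+0.77 V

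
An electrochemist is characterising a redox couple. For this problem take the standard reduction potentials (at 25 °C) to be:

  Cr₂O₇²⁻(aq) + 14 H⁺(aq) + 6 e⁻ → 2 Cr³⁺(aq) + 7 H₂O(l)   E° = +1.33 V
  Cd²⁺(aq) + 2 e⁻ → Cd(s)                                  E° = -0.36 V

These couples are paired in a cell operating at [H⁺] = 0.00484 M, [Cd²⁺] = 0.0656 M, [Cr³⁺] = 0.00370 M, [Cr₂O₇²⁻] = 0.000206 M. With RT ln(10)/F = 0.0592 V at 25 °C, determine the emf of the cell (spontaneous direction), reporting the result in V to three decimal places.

+1.417 V

Cr₂O₇²⁻/Cr³⁺ is the cathode (higher E°), Cd²⁺/Cd the anode: E°cell = +1.33 − (-0.36) = +1.69 V, n = 6.
Overall: Cr₂O₇²⁻(aq) + 14 H⁺(aq) + 3 Cd(s) → 2 Cr³⁺(aq) + 7 H₂O(l) + 3 Cd²⁺(aq)
Q = [Cr³⁺]^2·[Cd²⁺]^3 / ([Cr₂O₇²⁻]·[H⁺]^14); log Q = 27.685.
E = E° − (0.0592/n) log Q = +1.69 − (0.0592/6)(27.685) = +1.417 V.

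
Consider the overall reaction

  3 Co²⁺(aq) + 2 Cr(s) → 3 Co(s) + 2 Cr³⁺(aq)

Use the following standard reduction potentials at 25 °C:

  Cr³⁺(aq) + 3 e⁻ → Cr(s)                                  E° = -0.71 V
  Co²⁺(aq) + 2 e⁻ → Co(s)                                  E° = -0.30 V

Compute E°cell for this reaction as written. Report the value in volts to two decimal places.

+0.41 V

The Co²⁺/Co couple has the higher reduction potential, so it is the cathode; Cr³⁺/Cr is oxidised at the anode.
E°cell = E°(cathode) − E°(anode) = (-0.30) − (-0.71) = +0.41 V.
Since E°cell > 0, the reaction is spontaneous under standard conditions.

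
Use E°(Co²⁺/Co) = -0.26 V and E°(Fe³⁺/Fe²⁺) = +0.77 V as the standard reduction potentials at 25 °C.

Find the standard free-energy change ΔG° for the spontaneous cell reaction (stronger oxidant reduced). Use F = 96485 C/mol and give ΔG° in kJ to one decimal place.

Fe³⁺/Fe²⁺ (E° = +0.77 V) is the cathode; Co²⁺/Co (E° = -0.26 V) is the anode, so E°cell = +1.03 V.
Balancing electrons gives n = 2 (lcm of 1 and 2).
ΔG° = −nFE° = −(2)(96485)(+1.03) = -198,759 J = -198.8 kJ.

-198.8 kJ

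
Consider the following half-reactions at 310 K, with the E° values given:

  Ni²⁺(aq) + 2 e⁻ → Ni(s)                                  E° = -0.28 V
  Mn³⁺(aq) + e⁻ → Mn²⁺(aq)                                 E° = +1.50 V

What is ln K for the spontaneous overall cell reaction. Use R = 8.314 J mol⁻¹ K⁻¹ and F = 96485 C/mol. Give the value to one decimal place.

133.3

Cathode: Mn³⁺/Mn²⁺; anode: Ni²⁺/Ni. E°cell = (+1.50) − (-0.28) = +1.78 V, with n = 2.
ΔG° = −nFE° = −RT ln K, so ln K = nFE°/(RT) = (2)(96485)(+1.78) / ((8.314)(310)) = 133.272.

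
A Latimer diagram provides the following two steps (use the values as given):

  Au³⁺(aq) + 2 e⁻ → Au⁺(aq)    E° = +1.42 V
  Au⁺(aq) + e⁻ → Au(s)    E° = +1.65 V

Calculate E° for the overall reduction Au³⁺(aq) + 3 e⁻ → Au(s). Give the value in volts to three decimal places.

+1.497 V

Standard free energies of sequential steps add: ΔG°₃ = ΔG°₁ + ΔG°₂, so n₃E°₃ = n₁E°₁ + n₂E°₂.
E°₃ = (2×+1.42 + 1×+1.65) / 3 = (+4.490) / 3 = +1.497 V.
Simply averaging or adding the two E° values would be wrong; the electron-weighted sum is required.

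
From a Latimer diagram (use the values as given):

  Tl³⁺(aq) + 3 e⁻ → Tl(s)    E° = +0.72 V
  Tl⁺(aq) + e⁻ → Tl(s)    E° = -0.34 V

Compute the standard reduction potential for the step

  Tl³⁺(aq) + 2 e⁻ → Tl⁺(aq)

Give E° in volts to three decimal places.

Sequential free energies add, so n₃E°₃ = n₁E°₁ + n₂E°₂.
With n₃ = 3, and the known step contributing 1×(-0.34) V, the unknown satisfies 2·E° = 3×(+0.72) − 1×(-0.34) = +2.500.
E° = +2.500 / 2 = +1.250 V.

+1.250 V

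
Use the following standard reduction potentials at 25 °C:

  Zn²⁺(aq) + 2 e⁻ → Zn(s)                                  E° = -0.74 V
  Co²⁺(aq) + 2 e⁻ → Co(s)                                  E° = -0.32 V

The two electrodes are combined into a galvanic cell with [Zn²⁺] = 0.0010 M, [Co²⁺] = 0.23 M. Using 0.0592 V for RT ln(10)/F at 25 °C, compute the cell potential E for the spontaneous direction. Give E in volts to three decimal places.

Co²⁺/Co is the cathode (higher E°), Zn²⁺/Zn the anode: E°cell = -0.32 − (-0.74) = +0.42 V, n = 2.
Overall: Co²⁺(aq) + Zn(s) → Co(s) + Zn²⁺(aq)
Q = [Zn²⁺] / ([Co²⁺]); log Q = -2.362.
E = E° − (0.0592/n) log Q = +0.42 − (0.0592/2)(-2.362) = +0.490 V.

+0.490 V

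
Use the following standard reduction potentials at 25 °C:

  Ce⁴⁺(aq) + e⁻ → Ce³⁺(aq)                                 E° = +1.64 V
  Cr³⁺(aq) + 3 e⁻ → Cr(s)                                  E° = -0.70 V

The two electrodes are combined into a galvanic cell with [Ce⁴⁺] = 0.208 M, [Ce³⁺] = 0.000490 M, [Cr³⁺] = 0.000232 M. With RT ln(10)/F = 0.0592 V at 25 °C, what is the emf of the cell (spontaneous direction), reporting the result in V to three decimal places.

Ce⁴⁺/Ce³⁺ is the cathode (higher E°), Cr³⁺/Cr the anode: E°cell = +1.64 − (-0.70) = +2.34 V, n = 3.
Overall: 3 Ce⁴⁺(aq) + Cr(s) → 3 Ce³⁺(aq) + Cr³⁺(aq)
Q = [Ce³⁺]^3·[Cr³⁺] / ([Ce⁴⁺]^3); log Q = -11.518.
E = E° − (0.0592/n) log Q = +2.34 − (0.0592/3)(-11.518) = +2.567 V.

+2.567 V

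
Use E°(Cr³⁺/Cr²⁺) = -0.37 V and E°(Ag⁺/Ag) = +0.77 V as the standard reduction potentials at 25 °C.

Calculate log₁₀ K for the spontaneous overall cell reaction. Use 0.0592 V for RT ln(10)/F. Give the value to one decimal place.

19.3

Cathode: Ag⁺/Ag; anode: Cr³⁺/Cr²⁺. E°cell = +1.14 V, n = 1.
log K = nE°cell / 0.0592 = (1)(+1.14) / 0.0592 = 19.3.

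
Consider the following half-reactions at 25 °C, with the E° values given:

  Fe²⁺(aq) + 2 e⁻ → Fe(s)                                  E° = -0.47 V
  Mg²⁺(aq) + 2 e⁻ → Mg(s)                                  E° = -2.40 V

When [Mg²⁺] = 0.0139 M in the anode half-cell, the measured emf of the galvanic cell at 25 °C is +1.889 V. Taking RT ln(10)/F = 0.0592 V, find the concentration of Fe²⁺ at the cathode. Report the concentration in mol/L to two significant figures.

Fe²⁺/Fe is the cathode, Mg²⁺/Mg the anode: E°cell = +1.93 V, n = 2.
Overall reaction: Fe²⁺(aq) + Mg(s) → Fe(s) + Mg²⁺(aq); Q = [Mg²⁺]^1/[Fe²⁺]^1.
From E = E° − (0.0592/n) log Q: log Q = (E° − E)·n/0.0592 = (+1.93 − (+1.889))·2/0.0592 = 1.3851.
So 1·log[Fe²⁺] = 1·log(0.0139) − log Q = -1.8570 − (1.3851) = -3.2421; [Fe²⁺] = 10^(-3.2421) ≈ 0.00057 M.

0.00057 M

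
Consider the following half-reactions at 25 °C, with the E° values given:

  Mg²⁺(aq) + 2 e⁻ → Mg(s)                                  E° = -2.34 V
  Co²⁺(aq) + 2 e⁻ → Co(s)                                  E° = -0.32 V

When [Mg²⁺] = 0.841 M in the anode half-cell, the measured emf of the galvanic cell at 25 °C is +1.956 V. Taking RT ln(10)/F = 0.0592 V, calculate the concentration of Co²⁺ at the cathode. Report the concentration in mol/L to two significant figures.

Co²⁺/Co is the cathode, Mg²⁺/Mg the anode: E°cell = +2.02 V, n = 2.
Overall reaction: Co²⁺(aq) + Mg(s) → Co(s) + Mg²⁺(aq); Q = [Mg²⁺]^1/[Co²⁺]^1.
From E = E° − (0.0592/n) log Q: log Q = (E° − E)·n/0.0592 = (+2.02 − (+1.956))·2/0.0592 = 2.1622.
So 1·log[Co²⁺] = 1·log(0.841) − log Q = -0.0752 − (2.1622) = -2.2374; [Co²⁺] = 10^(-2.2374) ≈ 0.0058 M.

0.0058 M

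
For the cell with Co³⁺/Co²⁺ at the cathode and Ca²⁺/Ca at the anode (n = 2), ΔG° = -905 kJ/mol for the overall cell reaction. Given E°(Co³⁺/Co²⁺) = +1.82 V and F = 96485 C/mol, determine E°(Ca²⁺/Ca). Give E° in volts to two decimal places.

-2.87 V

E°cell = −ΔG°/(nF) = −(-905×10³)/((2)(96485)) = +4.690 V.
Since Co³⁺/Co²⁺ is the cathode and Ca²⁺/Ca the anode, E°cell = E°(Co³⁺/Co²⁺) − E°(Ca²⁺/Ca).
So E°(Ca²⁺/Ca) = E°(Co³⁺/Co²⁺) − E°cell = (+1.82) − (+4.690) = -2.87 V.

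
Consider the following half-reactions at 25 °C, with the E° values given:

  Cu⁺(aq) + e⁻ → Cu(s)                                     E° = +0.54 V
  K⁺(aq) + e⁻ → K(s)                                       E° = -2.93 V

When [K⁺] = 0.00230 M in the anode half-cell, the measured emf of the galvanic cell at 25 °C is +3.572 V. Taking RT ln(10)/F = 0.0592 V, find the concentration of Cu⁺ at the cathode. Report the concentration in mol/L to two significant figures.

0.12 M

Cu⁺/Cu is the cathode, K⁺/K the anode: E°cell = +3.47 V, n = 1.
Overall reaction: Cu⁺(aq) + K(s) → Cu(s) + K⁺(aq); Q = [K⁺]^1/[Cu⁺]^1.
From E = E° − (0.0592/n) log Q: log Q = (E° − E)·n/0.0592 = (+3.47 − (+3.572))·1/0.0592 = -1.7230.
So 1·log[Cu⁺] = 1·log(0.0023) − log Q = -2.6383 − (-1.7230) = -0.9153; [Cu⁺] = 10^(-0.9153) ≈ 0.12 M.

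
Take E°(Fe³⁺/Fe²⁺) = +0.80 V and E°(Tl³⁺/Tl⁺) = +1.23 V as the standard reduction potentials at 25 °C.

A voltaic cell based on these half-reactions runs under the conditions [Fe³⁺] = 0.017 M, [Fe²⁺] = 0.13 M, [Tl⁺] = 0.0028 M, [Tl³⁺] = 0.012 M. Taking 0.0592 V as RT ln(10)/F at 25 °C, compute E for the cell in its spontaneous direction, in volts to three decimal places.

Tl³⁺/Tl⁺ is the cathode (higher E°), Fe³⁺/Fe²⁺ the anode: E°cell = +1.23 − (+0.80) = +0.43 V, n = 2.
Overall: Tl³⁺(aq) + 2 Fe²⁺(aq) → Tl⁺(aq) + 2 Fe³⁺(aq)
Q = [Tl⁺]·[Fe³⁺]^2 / ([Tl³⁺]·[Fe²⁺]^2); log Q = -2.399.
E = E° − (0.0592/n) log Q = +0.43 − (0.0592/2)(-2.399) = +0.501 V.

+0.501 V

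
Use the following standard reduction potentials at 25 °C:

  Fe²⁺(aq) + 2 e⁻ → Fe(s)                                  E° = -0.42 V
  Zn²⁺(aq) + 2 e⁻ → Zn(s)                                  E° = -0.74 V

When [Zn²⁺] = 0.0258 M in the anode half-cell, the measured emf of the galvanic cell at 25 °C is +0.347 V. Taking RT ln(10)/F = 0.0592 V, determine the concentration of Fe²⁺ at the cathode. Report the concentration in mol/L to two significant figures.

Fe²⁺/Fe is the cathode, Zn²⁺/Zn the anode: E°cell = +0.32 V, n = 2.
Overall reaction: Fe²⁺(aq) + Zn(s) → Fe(s) + Zn²⁺(aq); Q = [Zn²⁺]^1/[Fe²⁺]^1.
From E = E° − (0.0592/n) log Q: log Q = (E° − E)·n/0.0592 = (+0.32 − (+0.347))·2/0.0592 = -0.9122.
So 1·log[Fe²⁺] = 1·log(0.0258) − log Q = -1.5884 − (-0.9122) = -0.6762; [Fe²⁺] = 10^(-0.6762) ≈ 0.21 M.

0.21 M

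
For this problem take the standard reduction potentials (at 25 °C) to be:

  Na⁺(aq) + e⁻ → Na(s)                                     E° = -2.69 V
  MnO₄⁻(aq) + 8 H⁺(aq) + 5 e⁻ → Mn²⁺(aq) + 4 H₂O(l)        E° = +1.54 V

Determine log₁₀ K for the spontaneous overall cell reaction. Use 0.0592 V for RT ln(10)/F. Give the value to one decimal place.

357.3

Cathode: MnO₄⁻/Mn²⁺; anode: Na⁺/Na. E°cell = +4.23 V, n = 5.
log K = nE°cell / 0.0592 = (5)(+4.23) / 0.0592 = 357.3.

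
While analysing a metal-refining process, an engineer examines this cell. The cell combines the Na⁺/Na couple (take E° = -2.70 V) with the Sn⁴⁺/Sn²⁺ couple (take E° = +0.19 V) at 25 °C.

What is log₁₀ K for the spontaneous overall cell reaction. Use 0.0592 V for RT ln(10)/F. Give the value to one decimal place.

Cathode: Sn⁴⁺/Sn²⁺; anode: Na⁺/Na. E°cell = +2.89 V, n = 2.
log K = nE°cell / 0.0592 = (2)(+2.89) / 0.0592 = 97.6.

97.6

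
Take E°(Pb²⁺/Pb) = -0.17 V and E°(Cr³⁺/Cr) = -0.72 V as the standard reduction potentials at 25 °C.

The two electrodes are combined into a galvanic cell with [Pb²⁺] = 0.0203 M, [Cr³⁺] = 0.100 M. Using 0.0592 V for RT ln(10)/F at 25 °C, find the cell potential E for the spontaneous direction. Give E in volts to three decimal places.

Pb²⁺/Pb is the cathode (higher E°), Cr³⁺/Cr the anode: E°cell = -0.17 − (-0.72) = +0.55 V, n = 6.
Overall: 3 Pb²⁺(aq) + 2 Cr(s) → 3 Pb(s) + 2 Cr³⁺(aq)
Q = [Cr³⁺]^2 / ([Pb²⁺]^3); log Q = 3.078.
E = E° − (0.0592/n) log Q = +0.55 − (0.0592/6)(3.078) = +0.520 V.

+0.520 V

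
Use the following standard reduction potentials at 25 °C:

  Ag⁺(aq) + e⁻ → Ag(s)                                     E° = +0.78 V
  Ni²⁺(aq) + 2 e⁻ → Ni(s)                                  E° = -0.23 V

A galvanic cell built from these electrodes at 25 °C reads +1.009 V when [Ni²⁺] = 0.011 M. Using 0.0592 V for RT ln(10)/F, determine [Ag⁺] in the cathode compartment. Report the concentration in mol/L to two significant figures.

Ag⁺/Ag is the cathode, Ni²⁺/Ni the anode: E°cell = +1.01 V, n = 2.
Overall reaction: 2 Ag⁺(aq) + Ni(s) → 2 Ag(s) + Ni²⁺(aq); Q = [Ni²⁺]^1/[Ag⁺]^2.
From E = E° − (0.0592/n) log Q: log Q = (E° − E)·n/0.0592 = (+1.01 − (+1.009))·2/0.0592 = 0.0338.
So 2·log[Ag⁺] = 1·log(0.011) − log Q = -1.9586 − (0.0338) = -1.9924; log[Ag⁺] = -1.9924 / 2 = -0.9962; [Ag⁺] = 10^(-0.9962) ≈ 0.10 M.

0.10 M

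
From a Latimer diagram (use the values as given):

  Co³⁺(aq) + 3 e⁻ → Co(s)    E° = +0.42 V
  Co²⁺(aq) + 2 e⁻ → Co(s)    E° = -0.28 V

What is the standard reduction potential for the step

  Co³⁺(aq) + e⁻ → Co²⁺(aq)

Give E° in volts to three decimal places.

+1.820 V

Sequential free energies add, so n₃E°₃ = n₁E°₁ + n₂E°₂.
With n₃ = 3, and the known step contributing 2×(-0.28) V, the unknown satisfies 1·E° = 3×(+0.42) − 2×(-0.28) = +1.820.
E° = +1.820 / 1 = +1.820 V.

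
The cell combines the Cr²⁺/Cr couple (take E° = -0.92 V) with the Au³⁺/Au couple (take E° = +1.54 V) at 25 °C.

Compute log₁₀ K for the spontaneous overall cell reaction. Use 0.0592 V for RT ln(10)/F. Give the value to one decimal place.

Cathode: Au³⁺/Au; anode: Cr²⁺/Cr. E°cell = +2.46 V, n = 6.
log K = nE°cell / 0.0592 = (6)(+2.46) / 0.0592 = 249.3.

249.3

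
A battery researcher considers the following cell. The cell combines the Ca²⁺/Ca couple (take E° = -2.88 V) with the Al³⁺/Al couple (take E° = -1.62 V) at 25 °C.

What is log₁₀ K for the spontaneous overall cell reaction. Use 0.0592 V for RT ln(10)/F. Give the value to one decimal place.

127.7

Cathode: Al³⁺/Al; anode: Ca²⁺/Ca. E°cell = +1.26 V, n = 6.
log K = nE°cell / 0.0592 = (6)(+1.26) / 0.0592 = 127.7.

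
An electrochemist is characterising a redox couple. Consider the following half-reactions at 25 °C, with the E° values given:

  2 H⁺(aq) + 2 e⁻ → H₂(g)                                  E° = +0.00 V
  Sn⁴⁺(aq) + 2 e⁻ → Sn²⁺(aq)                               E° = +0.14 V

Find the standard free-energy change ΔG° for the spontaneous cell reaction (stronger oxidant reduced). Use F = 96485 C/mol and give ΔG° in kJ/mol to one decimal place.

Sn⁴⁺/Sn²⁺ (E° = +0.14 V) is the cathode; H⁺/H₂ (E° = +0.00 V) is the anode, so E°cell = +0.14 V.
Balancing electrons gives n = 2 (lcm of 2 and 2).
ΔG° = −nFE° = −(2)(96485)(+0.14) = -27,016 J = -27.0 kJ/mol.

-27.0 kJ/mol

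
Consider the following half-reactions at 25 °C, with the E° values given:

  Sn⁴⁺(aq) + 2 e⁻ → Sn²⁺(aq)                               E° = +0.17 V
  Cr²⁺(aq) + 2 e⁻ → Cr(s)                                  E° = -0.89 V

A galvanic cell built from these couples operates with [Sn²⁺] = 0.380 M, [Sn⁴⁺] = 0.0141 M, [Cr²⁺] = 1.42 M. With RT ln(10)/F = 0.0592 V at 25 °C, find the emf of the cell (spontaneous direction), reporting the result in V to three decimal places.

+1.013 V

Sn⁴⁺/Sn²⁺ is the cathode (higher E°), Cr²⁺/Cr the anode: E°cell = +0.17 − (-0.89) = +1.06 V, n = 2.
Overall: Sn⁴⁺(aq) + Cr(s) → Sn²⁺(aq) + Cr²⁺(aq)
Q = [Sn²⁺]·[Cr²⁺] / ([Sn⁴⁺]); log Q = 1.583.
E = E° − (0.0592/n) log Q = +1.06 − (0.0592/2)(1.583) = +1.013 V.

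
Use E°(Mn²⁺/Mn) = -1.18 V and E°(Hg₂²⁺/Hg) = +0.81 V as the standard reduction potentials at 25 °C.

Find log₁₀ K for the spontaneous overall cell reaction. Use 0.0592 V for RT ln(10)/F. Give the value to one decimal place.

Cathode: Hg₂²⁺/Hg; anode: Mn²⁺/Mn. E°cell = +1.99 V, n = 2.
log K = nE°cell / 0.0592 = (2)(+1.99) / 0.0592 = 67.2.

67.2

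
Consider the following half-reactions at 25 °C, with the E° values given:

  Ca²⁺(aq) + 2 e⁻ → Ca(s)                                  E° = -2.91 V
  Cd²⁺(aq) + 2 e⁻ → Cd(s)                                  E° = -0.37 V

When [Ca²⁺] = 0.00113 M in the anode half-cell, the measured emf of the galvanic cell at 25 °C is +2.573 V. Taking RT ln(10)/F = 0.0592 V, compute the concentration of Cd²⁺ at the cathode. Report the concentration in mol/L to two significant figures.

0.015 M

Cd²⁺/Cd is the cathode, Ca²⁺/Ca the anode: E°cell = +2.54 V, n = 2.
Overall reaction: Cd²⁺(aq) + Ca(s) → Cd(s) + Ca²⁺(aq); Q = [Ca²⁺]^1/[Cd²⁺]^1.
From E = E° − (0.0592/n) log Q: log Q = (E° − E)·n/0.0592 = (+2.54 − (+2.573))·2/0.0592 = -1.1149.
So 1·log[Cd²⁺] = 1·log(0.00113) − log Q = -2.9469 − (-1.1149) = -1.8320; [Cd²⁺] = 10^(-1.8320) ≈ 0.015 M.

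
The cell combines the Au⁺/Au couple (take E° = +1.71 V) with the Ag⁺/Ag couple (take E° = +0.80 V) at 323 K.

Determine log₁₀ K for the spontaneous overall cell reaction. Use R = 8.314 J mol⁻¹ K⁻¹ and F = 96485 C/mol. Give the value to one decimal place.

14.2

Cathode: Au⁺/Au; anode: Ag⁺/Ag. E°cell = (+1.71) − (+0.80) = +0.91 V, with n = 1.
ΔG° = −nFE° = −RT ln K, so ln K = nFE°/(RT) = (1)(96485)(+0.91) / ((8.314)(323)) = 32.696.
log₁₀ K = 32.696 / ln 10 = 14.2.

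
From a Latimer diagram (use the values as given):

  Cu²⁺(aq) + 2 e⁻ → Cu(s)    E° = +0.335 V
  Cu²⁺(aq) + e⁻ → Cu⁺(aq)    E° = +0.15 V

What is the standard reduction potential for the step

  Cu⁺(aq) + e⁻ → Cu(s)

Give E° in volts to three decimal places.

+0.520 V

Sequential free energies add, so n₃E°₃ = n₁E°₁ + n₂E°₂.
With n₃ = 2, and the known step contributing 1×(+0.15) V, the unknown satisfies 1·E° = 2×(+0.335) − 1×(+0.15) = +0.520.
E° = +0.520 / 1 = +0.520 V.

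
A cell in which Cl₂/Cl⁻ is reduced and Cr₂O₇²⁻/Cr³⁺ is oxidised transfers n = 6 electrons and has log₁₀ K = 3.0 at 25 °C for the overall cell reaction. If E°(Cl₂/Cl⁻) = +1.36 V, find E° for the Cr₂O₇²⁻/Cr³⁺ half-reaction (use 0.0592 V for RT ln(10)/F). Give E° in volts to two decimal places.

E°cell = (0.0592/n)·log K = (0.0592/6)(3.0) = +0.030 V.
Since Cl₂/Cl⁻ is the cathode and Cr₂O₇²⁻/Cr³⁺ the anode, E°cell = E°(Cl₂/Cl⁻) − E°(Cr₂O₇²⁻/Cr³⁺).
So E°(Cr₂O₇²⁻/Cr³⁺) = E°(Cl₂/Cl⁻) − E°cell = (+1.36) − (+0.030) = +1.33 V.

+1.33 V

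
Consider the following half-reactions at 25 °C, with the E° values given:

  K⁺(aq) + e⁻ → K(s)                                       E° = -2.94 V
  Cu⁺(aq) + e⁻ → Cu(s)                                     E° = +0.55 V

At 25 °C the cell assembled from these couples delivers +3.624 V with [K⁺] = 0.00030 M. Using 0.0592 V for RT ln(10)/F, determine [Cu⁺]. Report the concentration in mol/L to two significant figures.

0.055 M

Cu⁺/Cu is the cathode, K⁺/K the anode: E°cell = +3.49 V, n = 1.
Overall reaction: Cu⁺(aq) + K(s) → Cu(s) + K⁺(aq); Q = [K⁺]^1/[Cu⁺]^1.
From E = E° − (0.0592/n) log Q: log Q = (E° − E)·n/0.0592 = (+3.49 − (+3.624))·1/0.0592 = -2.2635.
So 1·log[Cu⁺] = 1·log(0.0003) − log Q = -3.5229 − (-2.2635) = -1.2594; [Cu⁺] = 10^(-1.2594) ≈ 0.055 M.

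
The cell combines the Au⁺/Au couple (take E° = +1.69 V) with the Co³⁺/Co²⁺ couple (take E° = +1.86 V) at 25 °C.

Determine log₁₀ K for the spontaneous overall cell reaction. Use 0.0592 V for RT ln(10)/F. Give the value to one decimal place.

2.9

Cathode: Co³⁺/Co²⁺; anode: Au⁺/Au. E°cell = +0.17 V, n = 1.
log K = nE°cell / 0.0592 = (1)(+0.17) / 0.0592 = 2.9.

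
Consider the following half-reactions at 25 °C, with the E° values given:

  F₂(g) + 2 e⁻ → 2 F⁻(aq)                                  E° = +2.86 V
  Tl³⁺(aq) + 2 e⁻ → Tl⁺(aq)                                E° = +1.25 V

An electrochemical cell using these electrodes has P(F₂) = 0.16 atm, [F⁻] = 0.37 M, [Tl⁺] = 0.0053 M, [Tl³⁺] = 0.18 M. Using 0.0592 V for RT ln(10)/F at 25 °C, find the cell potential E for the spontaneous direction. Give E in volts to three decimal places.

F₂/F⁻ is the cathode (higher E°), Tl³⁺/Tl⁺ the anode: E°cell = +2.86 − (+1.25) = +1.61 V, n = 2.
Overall: F₂(g) + Tl⁺(aq) → 2 F⁻(aq) + Tl³⁺(aq)
Q = [F⁻]^2·[Tl³⁺] / (P(F₂)·[Tl⁺]); log Q = 1.463.
E = E° − (0.0592/n) log Q = +1.61 − (0.0592/2)(1.463) = +1.567 V.

+1.567 V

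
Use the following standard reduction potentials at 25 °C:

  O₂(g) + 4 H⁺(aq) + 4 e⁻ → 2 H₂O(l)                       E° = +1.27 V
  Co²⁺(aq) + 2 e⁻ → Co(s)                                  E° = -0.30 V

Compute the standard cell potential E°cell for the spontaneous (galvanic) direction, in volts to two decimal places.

The O₂/H₂O couple has the higher reduction potential, so it is the cathode; Co²⁺/Co is oxidised at the anode.
E°cell = E°(cathode) − E°(anode) = (+1.27) − (-0.30) = +1.57 V.

+1.57 V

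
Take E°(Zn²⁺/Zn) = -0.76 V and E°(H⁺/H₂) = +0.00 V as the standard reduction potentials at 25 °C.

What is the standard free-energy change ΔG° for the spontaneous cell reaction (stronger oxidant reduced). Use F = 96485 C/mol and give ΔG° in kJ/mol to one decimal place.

H⁺/H₂ (E° = +0.00 V) is the cathode; Zn²⁺/Zn (E° = -0.76 V) is the anode, so E°cell = +0.76 V.
Balancing electrons gives n = 2 (lcm of 2 and 2).
ΔG° = −nFE° = −(2)(96485)(+0.76) = -146,657 J = -146.7 kJ/mol.

-146.7 kJ/mol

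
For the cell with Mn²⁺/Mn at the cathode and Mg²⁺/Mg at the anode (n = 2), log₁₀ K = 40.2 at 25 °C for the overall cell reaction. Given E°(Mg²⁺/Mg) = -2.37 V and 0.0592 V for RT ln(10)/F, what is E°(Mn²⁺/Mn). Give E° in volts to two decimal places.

E°cell = (0.0592/n)·log K = (0.0592/2)(40.2) = +1.190 V.
Since Mn²⁺/Mn is the cathode and Mg²⁺/Mg the anode, E°cell = E°(Mn²⁺/Mn) − E°(Mg²⁺/Mg).
So E°(Mn²⁺/Mn) = E°cell + E°(Mg²⁺/Mg) = +1.190 + (-2.37) = -1.18 V.

-1.18 V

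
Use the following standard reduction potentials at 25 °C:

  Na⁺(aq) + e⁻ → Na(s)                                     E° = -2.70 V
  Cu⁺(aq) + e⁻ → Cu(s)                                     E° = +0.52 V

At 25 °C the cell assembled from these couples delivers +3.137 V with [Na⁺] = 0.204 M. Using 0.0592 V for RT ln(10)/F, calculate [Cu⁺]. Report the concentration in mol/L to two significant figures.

0.0081 M

Cu⁺/Cu is the cathode, Na⁺/Na the anode: E°cell = +3.22 V, n = 1.
Overall reaction: Cu⁺(aq) + Na(s) → Cu(s) + Na⁺(aq); Q = [Na⁺]^1/[Cu⁺]^1.
From E = E° − (0.0592/n) log Q: log Q = (E° − E)·n/0.0592 = (+3.22 − (+3.137))·1/0.0592 = 1.4020.
So 1·log[Cu⁺] = 1·log(0.204) − log Q = -0.6904 − (1.4020) = -2.0924; [Cu⁺] = 10^(-2.0924) ≈ 0.0081 M.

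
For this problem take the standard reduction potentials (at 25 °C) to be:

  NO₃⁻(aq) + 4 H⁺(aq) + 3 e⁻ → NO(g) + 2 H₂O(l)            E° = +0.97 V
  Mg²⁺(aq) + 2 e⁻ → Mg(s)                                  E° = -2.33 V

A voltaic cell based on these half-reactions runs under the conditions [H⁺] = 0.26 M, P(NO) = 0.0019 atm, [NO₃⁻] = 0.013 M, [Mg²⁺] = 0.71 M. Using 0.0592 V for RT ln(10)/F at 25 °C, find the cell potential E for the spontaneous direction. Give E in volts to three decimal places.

NO₃⁻/NO is the cathode (higher E°), Mg²⁺/Mg the anode: E°cell = +0.97 − (-2.33) = +3.30 V, n = 6.
Overall: 2 NO₃⁻(aq) + 8 H⁺(aq) + 3 Mg(s) → 2 NO(g) + 4 H₂O(l) + 3 Mg²⁺(aq)
Q = P(NO)^2·[Mg²⁺]^3 / ([NO₃⁻]^2·[H⁺]^8); log Q = 2.564.
E = E° − (0.0592/n) log Q = +3.30 − (0.0592/6)(2.564) = +3.275 V.

+3.275 V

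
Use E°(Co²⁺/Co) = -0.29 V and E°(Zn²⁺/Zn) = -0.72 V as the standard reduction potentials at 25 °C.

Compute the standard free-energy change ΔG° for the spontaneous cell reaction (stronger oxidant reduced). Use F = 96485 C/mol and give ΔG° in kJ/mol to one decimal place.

-83.0 kJ/mol

Co²⁺/Co (E° = -0.29 V) is the cathode; Zn²⁺/Zn (E° = -0.72 V) is the anode, so E°cell = +0.43 V.
Balancing electrons gives n = 2 (lcm of 2 and 2).
ΔG° = −nFE° = −(2)(96485)(+0.43) = -82,977 J = -83.0 kJ/mol.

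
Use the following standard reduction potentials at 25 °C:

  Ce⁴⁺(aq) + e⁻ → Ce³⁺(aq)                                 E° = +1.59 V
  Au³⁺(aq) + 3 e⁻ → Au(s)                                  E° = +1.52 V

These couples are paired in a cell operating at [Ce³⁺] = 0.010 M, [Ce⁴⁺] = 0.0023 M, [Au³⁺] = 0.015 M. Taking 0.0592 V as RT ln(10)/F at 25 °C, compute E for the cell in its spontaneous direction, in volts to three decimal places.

+0.068 V

Ce⁴⁺/Ce³⁺ is the cathode (higher E°), Au³⁺/Au the anode: E°cell = +1.59 − (+1.52) = +0.07 V, n = 3.
Overall: 3 Ce⁴⁺(aq) + Au(s) → 3 Ce³⁺(aq) + Au³⁺(aq)
Q = [Ce³⁺]^3·[Au³⁺] / ([Ce⁴⁺]^3); log Q = 0.091.
E = E° − (0.0592/n) log Q = +0.07 − (0.0592/3)(0.091) = +0.068 V.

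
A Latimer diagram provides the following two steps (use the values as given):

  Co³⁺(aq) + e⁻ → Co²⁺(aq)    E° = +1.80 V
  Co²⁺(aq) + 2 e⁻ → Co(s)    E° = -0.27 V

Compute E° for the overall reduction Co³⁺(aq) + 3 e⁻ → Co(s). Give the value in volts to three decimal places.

+0.420 V

Standard free energies of sequential steps add: ΔG°₃ = ΔG°₁ + ΔG°₂, so n₃E°₃ = n₁E°₁ + n₂E°₂.
E°₃ = (1×+1.80 + 2×-0.27) / 3 = (+1.260) / 3 = +0.420 V.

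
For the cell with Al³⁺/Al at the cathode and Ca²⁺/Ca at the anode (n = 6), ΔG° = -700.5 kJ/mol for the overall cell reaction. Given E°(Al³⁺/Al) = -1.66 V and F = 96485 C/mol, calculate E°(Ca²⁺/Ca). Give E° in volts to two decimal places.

E°cell = −ΔG°/(nF) = −(-700.5×10³)/((6)(96485)) = +1.210 V.
Since Al³⁺/Al is the cathode and Ca²⁺/Ca the anode, E°cell = E°(Al³⁺/Al) − E°(Ca²⁺/Ca).
So E°(Ca²⁺/Ca) = E°(Al³⁺/Al) − E°cell = (-1.66) − (+1.210) = -2.87 V.

-2.87 V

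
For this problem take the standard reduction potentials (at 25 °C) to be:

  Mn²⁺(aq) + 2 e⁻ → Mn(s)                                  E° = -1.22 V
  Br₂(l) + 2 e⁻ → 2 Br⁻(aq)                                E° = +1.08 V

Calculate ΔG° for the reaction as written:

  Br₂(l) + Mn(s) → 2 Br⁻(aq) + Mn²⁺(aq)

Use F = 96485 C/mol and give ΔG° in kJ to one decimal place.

-443.8 kJ

As written, Br₂/Br⁻ is reduced (cathode) and Mn²⁺/Mn is oxidised (anode), so E°cell = (+1.08) − (-1.22) = +2.30 V.
Balancing electrons gives n = 2.
ΔG° = −nFE° = −(2)(96485)(+2.30) = -443,831 J = -443.8 kJ.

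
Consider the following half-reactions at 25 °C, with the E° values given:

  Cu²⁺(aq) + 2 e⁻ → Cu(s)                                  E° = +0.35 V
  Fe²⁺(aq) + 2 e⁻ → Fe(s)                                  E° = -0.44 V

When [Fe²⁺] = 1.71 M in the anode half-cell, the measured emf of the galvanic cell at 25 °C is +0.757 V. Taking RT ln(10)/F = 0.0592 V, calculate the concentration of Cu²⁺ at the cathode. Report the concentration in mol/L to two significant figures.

0.13 M

Cu²⁺/Cu is the cathode, Fe²⁺/Fe the anode: E°cell = +0.79 V, n = 2.
Overall reaction: Cu²⁺(aq) + Fe(s) → Cu(s) + Fe²⁺(aq); Q = [Fe²⁺]^1/[Cu²⁺]^1.
From E = E° − (0.0592/n) log Q: log Q = (E° − E)·n/0.0592 = (+0.79 − (+0.757))·2/0.0592 = 1.1149.
So 1·log[Cu²⁺] = 1·log(1.71) − log Q = 0.2330 − (1.1149) = -0.8819; [Cu²⁺] = 10^(-0.8819) ≈ 0.13 M.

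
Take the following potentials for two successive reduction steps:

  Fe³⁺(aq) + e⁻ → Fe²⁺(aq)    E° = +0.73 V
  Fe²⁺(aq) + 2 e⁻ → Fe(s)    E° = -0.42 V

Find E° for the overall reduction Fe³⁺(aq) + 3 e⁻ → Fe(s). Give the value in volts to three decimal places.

-0.037 V

Standard free energies of sequential steps add: ΔG°₃ = ΔG°₁ + ΔG°₂, so n₃E°₃ = n₁E°₁ + n₂E°₂.
E°₃ = (1×+0.73 + 2×-0.42) / 3 = (-0.110) / 3 = -0.037 V.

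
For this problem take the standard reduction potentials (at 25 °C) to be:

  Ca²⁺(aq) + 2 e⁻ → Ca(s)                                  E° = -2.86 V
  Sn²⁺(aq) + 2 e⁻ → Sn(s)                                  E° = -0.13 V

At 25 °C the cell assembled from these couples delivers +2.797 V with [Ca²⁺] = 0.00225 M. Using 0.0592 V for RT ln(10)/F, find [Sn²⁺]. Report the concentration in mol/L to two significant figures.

0.41 M

Sn²⁺/Sn is the cathode, Ca²⁺/Ca the anode: E°cell = +2.73 V, n = 2.
Overall reaction: Sn²⁺(aq) + Ca(s) → Sn(s) + Ca²⁺(aq); Q = [Ca²⁺]^1/[Sn²⁺]^1.
From E = E° − (0.0592/n) log Q: log Q = (E° − E)·n/0.0592 = (+2.73 − (+2.797))·2/0.0592 = -2.2635.
So 1·log[Sn²⁺] = 1·log(0.00225) − log Q = -2.6478 − (-2.2635) = -0.3843; [Sn²⁺] = 10^(-0.3843) ≈ 0.41 M.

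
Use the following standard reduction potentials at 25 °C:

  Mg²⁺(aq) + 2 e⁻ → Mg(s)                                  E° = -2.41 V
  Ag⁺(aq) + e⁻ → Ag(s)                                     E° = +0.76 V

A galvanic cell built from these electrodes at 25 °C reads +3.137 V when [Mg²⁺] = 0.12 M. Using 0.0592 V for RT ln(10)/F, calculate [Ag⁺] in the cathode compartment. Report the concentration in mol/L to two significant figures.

0.096 M

Ag⁺/Ag is the cathode, Mg²⁺/Mg the anode: E°cell = +3.17 V, n = 2.
Overall reaction: 2 Ag⁺(aq) + Mg(s) → 2 Ag(s) + Mg²⁺(aq); Q = [Mg²⁺]^1/[Ag⁺]^2.
From E = E° − (0.0592/n) log Q: log Q = (E° − E)·n/0.0592 = (+3.17 − (+3.137))·2/0.0592 = 1.1149.
So 2·log[Ag⁺] = 1·log(0.12) − log Q = -0.9208 − (1.1149) = -2.0357; log[Ag⁺] = -2.0357 / 2 = -1.0178; [Ag⁺] = 10^(-1.0178) ≈ 0.096 M.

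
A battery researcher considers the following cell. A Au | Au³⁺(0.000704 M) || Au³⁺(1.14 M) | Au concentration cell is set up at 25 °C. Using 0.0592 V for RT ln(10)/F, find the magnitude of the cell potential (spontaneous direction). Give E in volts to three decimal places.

+0.063 V

For a concentration cell E°cell = 0. The 1.14 M side is the cathode (reduction is favoured where [Au³⁺] is higher).
With n = 3, E = −(0.0592/3) log([Au³⁺]ₐₙ/[Au³⁺]꜀ₐₜ) = −(0.0592/3) log(0.000704/1.14) = −(0.0592/3)(-3.209) = +0.063 V.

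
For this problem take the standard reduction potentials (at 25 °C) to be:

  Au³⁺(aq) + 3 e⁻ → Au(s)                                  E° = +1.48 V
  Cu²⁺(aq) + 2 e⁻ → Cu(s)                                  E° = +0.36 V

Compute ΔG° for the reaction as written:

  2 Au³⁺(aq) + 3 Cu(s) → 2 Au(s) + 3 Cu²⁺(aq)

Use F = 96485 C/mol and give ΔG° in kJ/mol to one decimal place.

-648.4 kJ/mol

As written, Au³⁺/Au is reduced (cathode) and Cu²⁺/Cu is oxidised (anode), so E°cell = (+1.48) − (+0.36) = +1.12 V.
Balancing electrons gives n = 6.
ΔG° = −nFE° = −(6)(96485)(+1.12) = -648,379 J = -648.4 kJ/mol.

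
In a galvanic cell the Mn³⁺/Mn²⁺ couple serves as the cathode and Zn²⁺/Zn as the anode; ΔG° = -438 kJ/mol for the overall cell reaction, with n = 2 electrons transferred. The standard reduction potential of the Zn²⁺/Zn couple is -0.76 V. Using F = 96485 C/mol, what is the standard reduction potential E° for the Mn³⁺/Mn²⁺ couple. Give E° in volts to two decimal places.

+1.51 V

E°cell = −ΔG°/(nF) = −(-438×10³)/((2)(96485)) = +2.270 V.
Since Mn³⁺/Mn²⁺ is the cathode and Zn²⁺/Zn the anode, E°cell = E°(Mn³⁺/Mn²⁺) − E°(Zn²⁺/Zn).
So E°(Mn³⁺/Mn²⁺) = E°cell + E°(Zn²⁺/Zn) = +2.270 + (-0.76) = +1.51 V.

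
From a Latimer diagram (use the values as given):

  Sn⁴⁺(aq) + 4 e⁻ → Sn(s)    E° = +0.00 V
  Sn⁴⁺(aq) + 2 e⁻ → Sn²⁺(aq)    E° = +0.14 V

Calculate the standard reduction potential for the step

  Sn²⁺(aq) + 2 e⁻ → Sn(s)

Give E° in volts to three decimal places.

-0.140 V

Sequential free energies add, so n₃E°₃ = n₁E°₁ + n₂E°₂.
With n₃ = 4, and the known step contributing 2×(+0.14) V, the unknown satisfies 2·E° = 4×(+0.00) − 2×(+0.14) = -0.280.
E° = -0.280 / 2 = -0.140 V.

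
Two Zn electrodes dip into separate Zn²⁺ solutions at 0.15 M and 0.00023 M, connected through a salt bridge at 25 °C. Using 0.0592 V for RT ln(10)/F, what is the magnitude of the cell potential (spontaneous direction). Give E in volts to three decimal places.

For a concentration cell E°cell = 0. The 0.15 M side is the cathode (reduction is favoured where [Zn²⁺] is higher).
With n = 2, E = −(0.0592/2) log([Zn²⁺]ₐₙ/[Zn²⁺]꜀ₐₜ) = −(0.0592/2) log(0.00023/0.15) = −(0.0592/2)(-2.814) = +0.083 V.

+0.083 V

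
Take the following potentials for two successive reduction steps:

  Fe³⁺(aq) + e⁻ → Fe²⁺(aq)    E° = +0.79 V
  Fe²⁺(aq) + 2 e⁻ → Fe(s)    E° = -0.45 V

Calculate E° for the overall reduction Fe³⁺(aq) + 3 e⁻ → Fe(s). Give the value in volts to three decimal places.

Since ΔG° = −nFE° is additive over sequential reductions, n₃E°₃ = n₁E°₁ + n₂E°₂.
E°₃ = (1×+0.79 + 2×-0.45) / 3 = (-0.110) / 3 = -0.037 V.

-0.037 V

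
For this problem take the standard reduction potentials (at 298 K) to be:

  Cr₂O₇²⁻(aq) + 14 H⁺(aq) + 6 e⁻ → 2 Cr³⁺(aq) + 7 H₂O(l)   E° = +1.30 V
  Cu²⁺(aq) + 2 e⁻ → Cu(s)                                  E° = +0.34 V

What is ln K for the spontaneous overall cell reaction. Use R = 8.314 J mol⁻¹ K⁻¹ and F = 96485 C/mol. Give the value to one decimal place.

Cathode: Cr₂O₇²⁻/Cr³⁺; anode: Cu²⁺/Cu. E°cell = (+1.30) − (+0.34) = +0.96 V, with n = 6.
ΔG° = −nFE° = −RT ln K, so ln K = nFE°/(RT) = (6)(96485)(+0.96) / ((8.314)(298)) = 224.314.

224.3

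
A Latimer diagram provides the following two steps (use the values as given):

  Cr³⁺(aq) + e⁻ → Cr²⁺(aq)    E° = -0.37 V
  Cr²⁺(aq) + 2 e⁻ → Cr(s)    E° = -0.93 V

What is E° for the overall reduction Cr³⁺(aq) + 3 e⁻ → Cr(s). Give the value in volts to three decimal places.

-0.743 V

Standard free energies of sequential steps add: ΔG°₃ = ΔG°₁ + ΔG°₂, so n₃E°₃ = n₁E°₁ + n₂E°₂.
E°₃ = (1×-0.37 + 2×-0.93) / 3 = (-2.230) / 3 = -0.743 V.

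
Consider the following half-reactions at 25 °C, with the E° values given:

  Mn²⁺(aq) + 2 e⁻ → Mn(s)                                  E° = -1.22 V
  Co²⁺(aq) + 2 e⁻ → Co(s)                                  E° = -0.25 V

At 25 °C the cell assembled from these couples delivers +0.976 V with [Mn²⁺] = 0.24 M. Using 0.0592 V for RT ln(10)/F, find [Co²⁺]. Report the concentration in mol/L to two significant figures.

Co²⁺/Co is the cathode, Mn²⁺/Mn the anode: E°cell = +0.97 V, n = 2.
Overall reaction: Co²⁺(aq) + Mn(s) → Co(s) + Mn²⁺(aq); Q = [Mn²⁺]^1/[Co²⁺]^1.
From E = E° − (0.0592/n) log Q: log Q = (E° − E)·n/0.0592 = (+0.97 − (+0.976))·2/0.0592 = -0.2027.
So 1·log[Co²⁺] = 1·log(0.24) − log Q = -0.6198 − (-0.2027) = -0.4171; [Co²⁺] = 10^(-0.4171) ≈ 0.38 M.

0.38 M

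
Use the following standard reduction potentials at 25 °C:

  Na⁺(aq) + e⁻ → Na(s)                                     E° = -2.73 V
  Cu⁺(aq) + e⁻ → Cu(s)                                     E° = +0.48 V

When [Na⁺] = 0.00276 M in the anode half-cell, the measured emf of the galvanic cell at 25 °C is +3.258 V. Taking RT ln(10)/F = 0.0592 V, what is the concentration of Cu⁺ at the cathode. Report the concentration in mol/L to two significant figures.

0.018 M

Cu⁺/Cu is the cathode, Na⁺/Na the anode: E°cell = +3.21 V, n = 1.
Overall reaction: Cu⁺(aq) + Na(s) → Cu(s) + Na⁺(aq); Q = [Na⁺]^1/[Cu⁺]^1.
From E = E° − (0.0592/n) log Q: log Q = (E° − E)·n/0.0592 = (+3.21 − (+3.258))·1/0.0592 = -0.8108.
So 1·log[Cu⁺] = 1·log(0.00276) − log Q = -2.5591 − (-0.8108) = -1.7483; [Cu⁺] = 10^(-1.7483) ≈ 0.018 M.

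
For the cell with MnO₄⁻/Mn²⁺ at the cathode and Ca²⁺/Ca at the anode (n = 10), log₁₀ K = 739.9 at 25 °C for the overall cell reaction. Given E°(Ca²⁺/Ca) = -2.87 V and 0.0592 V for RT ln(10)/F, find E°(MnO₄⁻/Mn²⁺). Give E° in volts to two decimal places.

+1.51 V

E°cell = (0.0592/n)·log K = (0.0592/10)(739.9) = +4.380 V.
Since MnO₄⁻/Mn²⁺ is the cathode and Ca²⁺/Ca the anode, E°cell = E°(MnO₄⁻/Mn²⁺) − E°(Ca²⁺/Ca).
So E°(MnO₄⁻/Mn²⁺) = E°cell + E°(Ca²⁺/Ca) = +4.380 + (-2.87) = +1.51 V.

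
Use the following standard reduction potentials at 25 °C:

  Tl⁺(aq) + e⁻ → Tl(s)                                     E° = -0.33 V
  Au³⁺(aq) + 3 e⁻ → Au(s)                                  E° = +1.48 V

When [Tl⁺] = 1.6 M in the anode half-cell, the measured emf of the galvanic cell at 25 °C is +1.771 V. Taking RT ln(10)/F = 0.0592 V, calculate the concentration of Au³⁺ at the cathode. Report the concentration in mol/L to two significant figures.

0.043 M

Au³⁺/Au is the cathode, Tl⁺/Tl the anode: E°cell = +1.81 V, n = 3.
Overall reaction: Au³⁺(aq) + 3 Tl(s) → Au(s) + 3 Tl⁺(aq); Q = [Tl⁺]^3/[Au³⁺]^1.
From E = E° − (0.0592/n) log Q: log Q = (E° − E)·n/0.0592 = (+1.81 − (+1.771))·3/0.0592 = 1.9764.
So 1·log[Au³⁺] = 3·log(1.6) − log Q = 0.6124 − (1.9764) = -1.3640; [Au³⁺] = 10^(-1.3640) ≈ 0.043 M.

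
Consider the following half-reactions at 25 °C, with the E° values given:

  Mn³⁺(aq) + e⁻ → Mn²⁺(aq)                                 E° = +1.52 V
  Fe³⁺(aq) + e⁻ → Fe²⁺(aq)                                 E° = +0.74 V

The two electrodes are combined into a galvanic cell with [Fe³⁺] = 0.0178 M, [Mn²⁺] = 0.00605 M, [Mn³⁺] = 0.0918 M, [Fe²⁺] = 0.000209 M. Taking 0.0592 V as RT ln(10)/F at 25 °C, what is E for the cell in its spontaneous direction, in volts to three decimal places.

Mn³⁺/Mn²⁺ is the cathode (higher E°), Fe³⁺/Fe²⁺ the anode: E°cell = +1.52 − (+0.74) = +0.78 V, n = 1.
Overall: Mn³⁺(aq) + Fe²⁺(aq) → Mn²⁺(aq) + Fe³⁺(aq)
Q = [Mn²⁺]·[Fe³⁺] / ([Mn³⁺]·[Fe²⁺]); log Q = 0.749.
E = E° − (0.0592/n) log Q = +0.78 − (0.0592/1)(0.749) = +0.736 V.

+0.736 V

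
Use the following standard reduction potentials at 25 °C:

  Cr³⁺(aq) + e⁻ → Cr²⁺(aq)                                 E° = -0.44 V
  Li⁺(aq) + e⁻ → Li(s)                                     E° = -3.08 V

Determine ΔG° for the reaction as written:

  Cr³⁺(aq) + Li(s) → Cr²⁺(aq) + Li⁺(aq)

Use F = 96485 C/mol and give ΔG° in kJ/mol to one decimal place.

-254.7 kJ/mol

As written, Cr³⁺/Cr²⁺ is reduced (cathode) and Li⁺/Li is oxidised (anode), so E°cell = (-0.44) − (-3.08) = +2.64 V.
Balancing electrons gives n = 1.
ΔG° = −nFE° = −(1)(96485)(+2.64) = -254,720 J = -254.7 kJ/mol.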